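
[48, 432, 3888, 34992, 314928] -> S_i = 48*9^i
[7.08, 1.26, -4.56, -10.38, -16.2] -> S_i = 7.08 + -5.82*i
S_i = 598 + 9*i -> [598, 607, 616, 625, 634]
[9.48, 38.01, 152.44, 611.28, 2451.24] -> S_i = 9.48*4.01^i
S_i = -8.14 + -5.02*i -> [-8.14, -13.16, -18.18, -23.2, -28.22]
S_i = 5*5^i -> [5, 25, 125, 625, 3125]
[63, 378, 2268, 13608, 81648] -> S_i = 63*6^i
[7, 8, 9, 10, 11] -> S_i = 7 + 1*i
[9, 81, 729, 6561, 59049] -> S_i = 9*9^i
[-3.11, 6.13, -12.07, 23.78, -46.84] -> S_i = -3.11*(-1.97)^i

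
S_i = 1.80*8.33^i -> [1.8, 14.99, 124.9, 1040.42, 8666.67]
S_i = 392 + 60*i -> [392, 452, 512, 572, 632]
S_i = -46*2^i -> [-46, -92, -184, -368, -736]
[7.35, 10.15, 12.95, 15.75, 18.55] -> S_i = 7.35 + 2.80*i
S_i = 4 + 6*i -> [4, 10, 16, 22, 28]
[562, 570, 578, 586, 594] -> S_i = 562 + 8*i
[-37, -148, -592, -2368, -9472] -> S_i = -37*4^i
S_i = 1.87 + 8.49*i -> [1.87, 10.36, 18.85, 27.34, 35.83]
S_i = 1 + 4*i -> [1, 5, 9, 13, 17]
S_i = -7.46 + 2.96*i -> [-7.46, -4.5, -1.54, 1.42, 4.38]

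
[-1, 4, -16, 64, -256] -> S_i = -1*-4^i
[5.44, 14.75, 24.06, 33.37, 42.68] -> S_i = 5.44 + 9.31*i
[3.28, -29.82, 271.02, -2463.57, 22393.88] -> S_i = 3.28*(-9.09)^i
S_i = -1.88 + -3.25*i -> [-1.88, -5.13, -8.38, -11.63, -14.88]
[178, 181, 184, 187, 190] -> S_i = 178 + 3*i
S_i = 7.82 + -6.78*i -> [7.82, 1.04, -5.74, -12.52, -19.3]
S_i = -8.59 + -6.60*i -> [-8.59, -15.19, -21.79, -28.39, -34.99]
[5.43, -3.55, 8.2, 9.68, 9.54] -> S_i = Random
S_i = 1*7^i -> [1, 7, 49, 343, 2401]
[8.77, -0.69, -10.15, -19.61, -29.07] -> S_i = 8.77 + -9.46*i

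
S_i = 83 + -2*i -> [83, 81, 79, 77, 75]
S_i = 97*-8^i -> [97, -776, 6208, -49664, 397312]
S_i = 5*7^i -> [5, 35, 245, 1715, 12005]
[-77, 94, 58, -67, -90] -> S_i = Random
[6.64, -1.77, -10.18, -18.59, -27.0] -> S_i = 6.64 + -8.41*i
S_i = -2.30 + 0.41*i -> [-2.3, -1.89, -1.48, -1.07, -0.66]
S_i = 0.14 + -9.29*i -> [0.14, -9.15, -18.44, -27.73, -37.02]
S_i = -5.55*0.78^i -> [-5.55, -4.33, -3.38, -2.63, -2.05]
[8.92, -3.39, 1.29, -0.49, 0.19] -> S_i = 8.92*(-0.38)^i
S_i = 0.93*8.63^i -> [0.93, 8.03, 69.26, 597.74, 5158.53]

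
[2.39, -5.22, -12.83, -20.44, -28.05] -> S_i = 2.39 + -7.61*i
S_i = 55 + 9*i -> [55, 64, 73, 82, 91]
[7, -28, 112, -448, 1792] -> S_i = 7*-4^i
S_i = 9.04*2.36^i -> [9.04, 21.33, 50.35, 118.82, 280.42]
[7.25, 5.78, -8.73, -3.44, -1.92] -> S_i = Random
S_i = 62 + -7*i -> [62, 55, 48, 41, 34]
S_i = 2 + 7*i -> [2, 9, 16, 23, 30]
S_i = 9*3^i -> [9, 27, 81, 243, 729]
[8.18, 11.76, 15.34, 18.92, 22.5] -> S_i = 8.18 + 3.58*i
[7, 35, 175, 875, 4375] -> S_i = 7*5^i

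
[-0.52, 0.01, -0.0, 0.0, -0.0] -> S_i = -0.52*(-0.01)^i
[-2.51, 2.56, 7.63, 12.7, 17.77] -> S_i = -2.51 + 5.07*i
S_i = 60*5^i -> [60, 300, 1500, 7500, 37500]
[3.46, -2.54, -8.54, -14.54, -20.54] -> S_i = 3.46 + -6.00*i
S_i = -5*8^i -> [-5, -40, -320, -2560, -20480]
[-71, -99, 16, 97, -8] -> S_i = Random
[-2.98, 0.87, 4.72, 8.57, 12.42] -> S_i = -2.98 + 3.85*i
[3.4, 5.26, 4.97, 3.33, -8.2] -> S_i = Random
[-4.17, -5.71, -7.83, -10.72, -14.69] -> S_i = -4.17*1.37^i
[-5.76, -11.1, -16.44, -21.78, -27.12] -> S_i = -5.76 + -5.34*i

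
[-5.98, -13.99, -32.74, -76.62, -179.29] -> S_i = -5.98*2.34^i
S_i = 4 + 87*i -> [4, 91, 178, 265, 352]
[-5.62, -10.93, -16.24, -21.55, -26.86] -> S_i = -5.62 + -5.31*i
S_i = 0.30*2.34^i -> [0.3, 0.7, 1.64, 3.84, 8.99]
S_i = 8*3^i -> [8, 24, 72, 216, 648]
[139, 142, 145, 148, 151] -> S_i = 139 + 3*i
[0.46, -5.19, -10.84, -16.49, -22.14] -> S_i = 0.46 + -5.65*i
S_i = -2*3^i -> [-2, -6, -18, -54, -162]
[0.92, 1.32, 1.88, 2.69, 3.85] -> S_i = 0.92*1.43^i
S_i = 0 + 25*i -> [0, 25, 50, 75, 100]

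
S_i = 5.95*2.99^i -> [5.95, 17.79, 53.19, 159.05, 475.56]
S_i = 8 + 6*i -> [8, 14, 20, 26, 32]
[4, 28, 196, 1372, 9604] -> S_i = 4*7^i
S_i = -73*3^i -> [-73, -219, -657, -1971, -5913]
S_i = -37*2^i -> [-37, -74, -148, -296, -592]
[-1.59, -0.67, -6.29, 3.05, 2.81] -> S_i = Random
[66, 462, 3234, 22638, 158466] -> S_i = 66*7^i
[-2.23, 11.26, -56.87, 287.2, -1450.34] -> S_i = -2.23*(-5.05)^i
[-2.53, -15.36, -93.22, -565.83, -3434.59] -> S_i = -2.53*6.07^i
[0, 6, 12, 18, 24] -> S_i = 0 + 6*i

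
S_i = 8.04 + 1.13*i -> [8.04, 9.17, 10.3, 11.43, 12.56]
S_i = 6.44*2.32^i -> [6.44, 14.94, 34.66, 80.42, 186.57]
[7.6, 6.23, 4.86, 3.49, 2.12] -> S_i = 7.60 + -1.37*i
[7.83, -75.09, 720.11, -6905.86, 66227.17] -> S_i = 7.83*(-9.59)^i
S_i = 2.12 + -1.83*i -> [2.12, 0.29, -1.54, -3.37, -5.2]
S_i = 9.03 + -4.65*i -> [9.03, 4.38, -0.27, -4.92, -9.57]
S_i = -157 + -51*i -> [-157, -208, -259, -310, -361]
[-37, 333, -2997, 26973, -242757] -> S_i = -37*-9^i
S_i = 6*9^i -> [6, 54, 486, 4374, 39366]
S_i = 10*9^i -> [10, 90, 810, 7290, 65610]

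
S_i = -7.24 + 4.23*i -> [-7.24, -3.01, 1.22, 5.45, 9.68]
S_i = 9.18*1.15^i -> [9.18, 10.56, 12.14, 13.96, 16.06]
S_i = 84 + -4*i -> [84, 80, 76, 72, 68]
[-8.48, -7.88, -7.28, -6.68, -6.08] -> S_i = -8.48 + 0.60*i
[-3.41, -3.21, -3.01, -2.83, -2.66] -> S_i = -3.41*0.94^i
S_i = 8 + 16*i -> [8, 24, 40, 56, 72]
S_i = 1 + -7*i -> [1, -6, -13, -20, -27]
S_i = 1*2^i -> [1, 2, 4, 8, 16]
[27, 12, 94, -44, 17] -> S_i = Random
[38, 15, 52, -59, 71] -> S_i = Random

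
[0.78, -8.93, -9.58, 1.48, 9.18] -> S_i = Random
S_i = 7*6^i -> [7, 42, 252, 1512, 9072]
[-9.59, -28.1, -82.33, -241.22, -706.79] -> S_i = -9.59*2.93^i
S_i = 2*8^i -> [2, 16, 128, 1024, 8192]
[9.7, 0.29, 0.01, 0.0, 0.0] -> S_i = 9.70*0.03^i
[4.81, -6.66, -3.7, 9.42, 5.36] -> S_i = Random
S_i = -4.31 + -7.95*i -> [-4.31, -12.26, -20.21, -28.16, -36.11]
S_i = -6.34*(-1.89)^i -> [-6.34, 11.98, -22.65, 42.8, -80.9]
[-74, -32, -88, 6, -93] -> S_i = Random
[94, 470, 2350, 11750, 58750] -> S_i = 94*5^i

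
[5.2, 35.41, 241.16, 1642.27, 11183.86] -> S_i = 5.20*6.81^i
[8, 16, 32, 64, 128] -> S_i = 8*2^i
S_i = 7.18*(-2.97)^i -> [7.18, -21.32, 63.33, -188.1, 558.66]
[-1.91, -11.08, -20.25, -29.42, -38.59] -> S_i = -1.91 + -9.17*i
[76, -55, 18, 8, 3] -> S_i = Random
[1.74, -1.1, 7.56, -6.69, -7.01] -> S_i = Random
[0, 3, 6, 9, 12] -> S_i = 0 + 3*i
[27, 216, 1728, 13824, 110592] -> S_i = 27*8^i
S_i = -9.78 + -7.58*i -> [-9.78, -17.36, -24.94, -32.52, -40.1]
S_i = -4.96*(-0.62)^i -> [-4.96, 3.08, -1.91, 1.18, -0.73]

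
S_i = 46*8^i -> [46, 368, 2944, 23552, 188416]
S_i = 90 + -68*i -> [90, 22, -46, -114, -182]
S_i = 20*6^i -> [20, 120, 720, 4320, 25920]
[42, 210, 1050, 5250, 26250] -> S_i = 42*5^i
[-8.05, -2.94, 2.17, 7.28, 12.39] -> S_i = -8.05 + 5.11*i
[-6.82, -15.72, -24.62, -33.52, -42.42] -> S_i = -6.82 + -8.90*i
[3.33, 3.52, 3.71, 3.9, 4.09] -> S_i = 3.33 + 0.19*i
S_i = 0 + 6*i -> [0, 6, 12, 18, 24]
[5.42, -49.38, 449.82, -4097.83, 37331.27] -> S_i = 5.42*(-9.11)^i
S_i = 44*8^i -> [44, 352, 2816, 22528, 180224]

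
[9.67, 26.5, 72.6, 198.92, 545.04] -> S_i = 9.67*2.74^i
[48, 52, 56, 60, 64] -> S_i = 48 + 4*i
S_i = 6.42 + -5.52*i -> [6.42, 0.9, -4.62, -10.14, -15.66]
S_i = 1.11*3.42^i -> [1.11, 3.8, 12.98, 44.4, 151.85]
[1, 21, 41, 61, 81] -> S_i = 1 + 20*i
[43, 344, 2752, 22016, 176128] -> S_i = 43*8^i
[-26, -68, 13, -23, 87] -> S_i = Random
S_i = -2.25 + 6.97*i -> [-2.25, 4.72, 11.69, 18.66, 25.63]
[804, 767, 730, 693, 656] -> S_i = 804 + -37*i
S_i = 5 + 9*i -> [5, 14, 23, 32, 41]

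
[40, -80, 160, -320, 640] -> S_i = 40*-2^i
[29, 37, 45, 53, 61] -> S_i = 29 + 8*i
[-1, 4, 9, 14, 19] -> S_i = -1 + 5*i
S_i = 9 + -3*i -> [9, 6, 3, 0, -3]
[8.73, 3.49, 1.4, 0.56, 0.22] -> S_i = 8.73*0.40^i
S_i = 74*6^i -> [74, 444, 2664, 15984, 95904]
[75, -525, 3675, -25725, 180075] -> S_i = 75*-7^i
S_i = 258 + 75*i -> [258, 333, 408, 483, 558]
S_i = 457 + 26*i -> [457, 483, 509, 535, 561]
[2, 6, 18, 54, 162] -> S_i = 2*3^i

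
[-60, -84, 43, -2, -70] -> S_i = Random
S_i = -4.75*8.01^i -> [-4.75, -38.05, -304.76, -2441.13, -19553.46]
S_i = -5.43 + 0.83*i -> [-5.43, -4.6, -3.77, -2.94, -2.11]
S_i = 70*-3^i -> [70, -210, 630, -1890, 5670]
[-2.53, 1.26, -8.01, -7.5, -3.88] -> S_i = Random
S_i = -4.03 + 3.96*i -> [-4.03, -0.07, 3.89, 7.85, 11.81]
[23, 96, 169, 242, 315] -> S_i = 23 + 73*i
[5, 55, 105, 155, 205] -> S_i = 5 + 50*i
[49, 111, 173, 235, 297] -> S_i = 49 + 62*i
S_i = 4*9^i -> [4, 36, 324, 2916, 26244]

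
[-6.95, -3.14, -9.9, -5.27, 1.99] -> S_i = Random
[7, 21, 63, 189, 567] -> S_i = 7*3^i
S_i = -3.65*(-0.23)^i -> [-3.65, 0.84, -0.19, 0.04, -0.01]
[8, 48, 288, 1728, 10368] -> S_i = 8*6^i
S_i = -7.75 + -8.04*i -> [-7.75, -15.79, -23.83, -31.87, -39.91]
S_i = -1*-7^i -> [-1, 7, -49, 343, -2401]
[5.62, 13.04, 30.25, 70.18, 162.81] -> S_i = 5.62*2.32^i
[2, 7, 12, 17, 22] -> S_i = 2 + 5*i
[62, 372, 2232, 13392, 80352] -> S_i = 62*6^i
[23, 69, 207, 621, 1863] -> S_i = 23*3^i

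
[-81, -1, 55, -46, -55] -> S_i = Random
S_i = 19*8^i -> [19, 152, 1216, 9728, 77824]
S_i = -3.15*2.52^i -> [-3.15, -7.94, -20.0, -50.41, -127.03]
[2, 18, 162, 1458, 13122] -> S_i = 2*9^i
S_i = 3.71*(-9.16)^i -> [3.71, -33.98, 311.29, -2851.41, 26118.96]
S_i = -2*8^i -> [-2, -16, -128, -1024, -8192]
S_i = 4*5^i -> [4, 20, 100, 500, 2500]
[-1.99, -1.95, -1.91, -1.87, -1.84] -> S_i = -1.99*0.98^i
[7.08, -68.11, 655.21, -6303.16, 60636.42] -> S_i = 7.08*(-9.62)^i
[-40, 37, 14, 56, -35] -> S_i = Random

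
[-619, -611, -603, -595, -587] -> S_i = -619 + 8*i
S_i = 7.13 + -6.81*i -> [7.13, 0.32, -6.49, -13.3, -20.11]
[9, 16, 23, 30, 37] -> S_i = 9 + 7*i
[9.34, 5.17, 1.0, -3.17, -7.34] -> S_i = 9.34 + -4.17*i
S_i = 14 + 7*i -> [14, 21, 28, 35, 42]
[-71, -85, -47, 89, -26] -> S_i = Random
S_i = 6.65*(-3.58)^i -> [6.65, -23.81, 85.23, -305.12, 1092.33]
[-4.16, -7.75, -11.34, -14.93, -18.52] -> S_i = -4.16 + -3.59*i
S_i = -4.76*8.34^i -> [-4.76, -39.7, -331.08, -2761.25, -23028.79]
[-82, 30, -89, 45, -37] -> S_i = Random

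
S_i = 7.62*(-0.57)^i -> [7.62, -4.34, 2.48, -1.41, 0.8]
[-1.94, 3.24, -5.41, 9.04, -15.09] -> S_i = -1.94*(-1.67)^i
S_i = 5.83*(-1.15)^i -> [5.83, -6.7, 7.71, -8.87, 10.2]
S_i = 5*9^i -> [5, 45, 405, 3645, 32805]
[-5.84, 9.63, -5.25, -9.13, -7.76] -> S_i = Random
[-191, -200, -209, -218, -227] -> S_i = -191 + -9*i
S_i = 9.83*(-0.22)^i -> [9.83, -2.16, 0.48, -0.1, 0.02]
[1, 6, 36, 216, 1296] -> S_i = 1*6^i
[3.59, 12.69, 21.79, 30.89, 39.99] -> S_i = 3.59 + 9.10*i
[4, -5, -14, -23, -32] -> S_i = 4 + -9*i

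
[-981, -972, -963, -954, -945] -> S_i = -981 + 9*i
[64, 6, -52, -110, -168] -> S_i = 64 + -58*i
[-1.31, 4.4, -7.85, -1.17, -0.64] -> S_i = Random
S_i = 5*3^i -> [5, 15, 45, 135, 405]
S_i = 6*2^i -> [6, 12, 24, 48, 96]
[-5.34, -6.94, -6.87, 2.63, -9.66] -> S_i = Random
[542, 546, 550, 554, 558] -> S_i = 542 + 4*i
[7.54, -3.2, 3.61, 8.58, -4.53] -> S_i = Random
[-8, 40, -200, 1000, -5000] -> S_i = -8*-5^i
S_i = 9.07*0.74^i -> [9.07, 6.71, 4.97, 3.68, 2.72]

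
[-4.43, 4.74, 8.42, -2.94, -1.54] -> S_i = Random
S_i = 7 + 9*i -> [7, 16, 25, 34, 43]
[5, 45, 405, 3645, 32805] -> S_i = 5*9^i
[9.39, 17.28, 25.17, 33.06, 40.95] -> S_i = 9.39 + 7.89*i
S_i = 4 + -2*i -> [4, 2, 0, -2, -4]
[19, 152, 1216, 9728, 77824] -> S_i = 19*8^i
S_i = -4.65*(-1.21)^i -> [-4.65, 5.63, -6.81, 8.24, -9.97]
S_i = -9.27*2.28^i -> [-9.27, -21.14, -48.19, -109.87, -250.51]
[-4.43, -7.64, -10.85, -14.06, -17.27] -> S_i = -4.43 + -3.21*i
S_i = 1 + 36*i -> [1, 37, 73, 109, 145]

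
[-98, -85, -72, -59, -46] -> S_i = -98 + 13*i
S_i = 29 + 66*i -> [29, 95, 161, 227, 293]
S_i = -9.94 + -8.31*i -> [-9.94, -18.25, -26.56, -34.87, -43.18]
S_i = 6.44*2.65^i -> [6.44, 17.07, 45.22, 119.85, 317.59]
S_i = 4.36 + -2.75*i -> [4.36, 1.61, -1.14, -3.89, -6.64]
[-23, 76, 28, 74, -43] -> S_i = Random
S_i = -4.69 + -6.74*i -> [-4.69, -11.43, -18.17, -24.91, -31.65]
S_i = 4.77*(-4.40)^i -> [4.77, -20.99, 92.35, -406.33, 1787.84]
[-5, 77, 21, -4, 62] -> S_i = Random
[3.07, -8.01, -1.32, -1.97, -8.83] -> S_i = Random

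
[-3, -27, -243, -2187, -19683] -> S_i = -3*9^i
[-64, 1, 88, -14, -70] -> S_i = Random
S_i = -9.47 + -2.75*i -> [-9.47, -12.22, -14.97, -17.72, -20.47]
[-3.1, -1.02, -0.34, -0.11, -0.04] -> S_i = -3.10*0.33^i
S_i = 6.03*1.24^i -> [6.03, 7.48, 9.27, 11.5, 14.26]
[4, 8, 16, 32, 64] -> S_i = 4*2^i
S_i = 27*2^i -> [27, 54, 108, 216, 432]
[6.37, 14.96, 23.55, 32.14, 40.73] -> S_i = 6.37 + 8.59*i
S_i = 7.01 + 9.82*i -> [7.01, 16.83, 26.65, 36.47, 46.29]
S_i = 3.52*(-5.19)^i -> [3.52, -18.27, 94.82, -492.09, 2553.95]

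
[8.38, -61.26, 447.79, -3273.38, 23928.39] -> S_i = 8.38*(-7.31)^i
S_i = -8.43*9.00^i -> [-8.43, -75.87, -682.83, -6145.47, -55309.23]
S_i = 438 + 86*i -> [438, 524, 610, 696, 782]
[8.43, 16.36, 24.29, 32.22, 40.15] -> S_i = 8.43 + 7.93*i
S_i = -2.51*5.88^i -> [-2.51, -14.76, -86.78, -510.28, -3000.43]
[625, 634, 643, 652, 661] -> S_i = 625 + 9*i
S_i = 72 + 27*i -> [72, 99, 126, 153, 180]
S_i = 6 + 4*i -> [6, 10, 14, 18, 22]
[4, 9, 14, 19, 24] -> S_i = 4 + 5*i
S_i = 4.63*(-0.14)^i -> [4.63, -0.65, 0.09, -0.01, 0.0]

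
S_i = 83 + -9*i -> [83, 74, 65, 56, 47]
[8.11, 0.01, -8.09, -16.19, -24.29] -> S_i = 8.11 + -8.10*i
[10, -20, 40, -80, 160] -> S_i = 10*-2^i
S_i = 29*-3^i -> [29, -87, 261, -783, 2349]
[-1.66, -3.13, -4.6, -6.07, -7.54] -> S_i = -1.66 + -1.47*i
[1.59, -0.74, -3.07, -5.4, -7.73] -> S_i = 1.59 + -2.33*i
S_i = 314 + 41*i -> [314, 355, 396, 437, 478]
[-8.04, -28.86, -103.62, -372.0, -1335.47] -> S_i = -8.04*3.59^i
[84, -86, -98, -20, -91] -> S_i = Random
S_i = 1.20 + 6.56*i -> [1.2, 7.76, 14.32, 20.88, 27.44]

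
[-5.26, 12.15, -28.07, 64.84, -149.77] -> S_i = -5.26*(-2.31)^i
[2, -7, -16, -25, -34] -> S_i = 2 + -9*i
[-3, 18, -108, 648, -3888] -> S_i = -3*-6^i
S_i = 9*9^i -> [9, 81, 729, 6561, 59049]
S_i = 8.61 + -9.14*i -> [8.61, -0.53, -9.67, -18.81, -27.95]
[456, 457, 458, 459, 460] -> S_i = 456 + 1*i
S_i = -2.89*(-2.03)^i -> [-2.89, 5.87, -11.91, 24.18, -49.08]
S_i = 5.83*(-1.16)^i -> [5.83, -6.76, 7.84, -9.1, 10.56]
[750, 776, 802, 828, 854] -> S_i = 750 + 26*i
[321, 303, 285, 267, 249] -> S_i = 321 + -18*i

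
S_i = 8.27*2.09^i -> [8.27, 17.28, 36.12, 75.5, 157.79]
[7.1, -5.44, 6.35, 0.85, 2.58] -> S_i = Random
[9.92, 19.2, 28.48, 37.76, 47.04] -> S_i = 9.92 + 9.28*i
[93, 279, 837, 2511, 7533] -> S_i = 93*3^i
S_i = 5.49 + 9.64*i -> [5.49, 15.13, 24.77, 34.41, 44.05]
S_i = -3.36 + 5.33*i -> [-3.36, 1.97, 7.3, 12.63, 17.96]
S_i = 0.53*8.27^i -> [0.53, 4.38, 36.25, 299.77, 2479.12]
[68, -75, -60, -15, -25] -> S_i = Random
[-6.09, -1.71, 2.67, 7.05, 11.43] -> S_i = -6.09 + 4.38*i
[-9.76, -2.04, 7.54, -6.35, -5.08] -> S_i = Random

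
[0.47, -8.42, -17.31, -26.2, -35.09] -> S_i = 0.47 + -8.89*i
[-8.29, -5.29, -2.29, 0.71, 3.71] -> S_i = -8.29 + 3.00*i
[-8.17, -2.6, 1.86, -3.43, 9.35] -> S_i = Random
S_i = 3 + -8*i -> [3, -5, -13, -21, -29]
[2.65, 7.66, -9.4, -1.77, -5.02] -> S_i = Random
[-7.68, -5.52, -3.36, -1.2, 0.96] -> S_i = -7.68 + 2.16*i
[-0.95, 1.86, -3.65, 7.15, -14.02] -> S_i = -0.95*(-1.96)^i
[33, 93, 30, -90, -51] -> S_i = Random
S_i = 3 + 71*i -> [3, 74, 145, 216, 287]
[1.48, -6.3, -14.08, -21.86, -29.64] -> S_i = 1.48 + -7.78*i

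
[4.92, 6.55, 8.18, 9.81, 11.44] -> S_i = 4.92 + 1.63*i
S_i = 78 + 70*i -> [78, 148, 218, 288, 358]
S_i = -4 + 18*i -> [-4, 14, 32, 50, 68]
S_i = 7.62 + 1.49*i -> [7.62, 9.11, 10.6, 12.09, 13.58]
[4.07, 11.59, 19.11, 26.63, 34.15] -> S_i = 4.07 + 7.52*i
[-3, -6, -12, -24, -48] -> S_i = -3*2^i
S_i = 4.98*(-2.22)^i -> [4.98, -11.06, 24.54, -54.49, 120.96]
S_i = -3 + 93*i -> [-3, 90, 183, 276, 369]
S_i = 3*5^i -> [3, 15, 75, 375, 1875]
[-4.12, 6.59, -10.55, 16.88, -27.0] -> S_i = -4.12*(-1.60)^i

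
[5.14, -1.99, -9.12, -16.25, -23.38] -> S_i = 5.14 + -7.13*i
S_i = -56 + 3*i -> [-56, -53, -50, -47, -44]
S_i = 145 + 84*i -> [145, 229, 313, 397, 481]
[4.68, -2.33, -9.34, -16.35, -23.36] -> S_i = 4.68 + -7.01*i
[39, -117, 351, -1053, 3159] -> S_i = 39*-3^i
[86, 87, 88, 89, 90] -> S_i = 86 + 1*i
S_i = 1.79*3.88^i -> [1.79, 6.95, 26.95, 104.56, 405.68]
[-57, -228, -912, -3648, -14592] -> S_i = -57*4^i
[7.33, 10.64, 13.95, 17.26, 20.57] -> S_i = 7.33 + 3.31*i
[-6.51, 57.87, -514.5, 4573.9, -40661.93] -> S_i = -6.51*(-8.89)^i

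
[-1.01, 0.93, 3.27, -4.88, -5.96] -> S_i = Random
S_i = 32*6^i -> [32, 192, 1152, 6912, 41472]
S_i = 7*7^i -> [7, 49, 343, 2401, 16807]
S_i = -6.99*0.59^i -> [-6.99, -4.12, -2.43, -1.44, -0.85]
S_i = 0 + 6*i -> [0, 6, 12, 18, 24]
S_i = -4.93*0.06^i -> [-4.93, -0.3, -0.02, -0.0, -0.0]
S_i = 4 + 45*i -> [4, 49, 94, 139, 184]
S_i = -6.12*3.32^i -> [-6.12, -20.32, -67.46, -223.96, -743.54]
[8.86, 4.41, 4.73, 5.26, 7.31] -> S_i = Random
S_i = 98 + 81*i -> [98, 179, 260, 341, 422]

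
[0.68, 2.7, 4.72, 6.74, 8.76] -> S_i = 0.68 + 2.02*i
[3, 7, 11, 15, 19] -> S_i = 3 + 4*i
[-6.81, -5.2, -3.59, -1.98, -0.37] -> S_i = -6.81 + 1.61*i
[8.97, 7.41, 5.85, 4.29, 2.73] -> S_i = 8.97 + -1.56*i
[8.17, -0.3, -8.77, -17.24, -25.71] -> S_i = 8.17 + -8.47*i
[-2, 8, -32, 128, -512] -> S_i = -2*-4^i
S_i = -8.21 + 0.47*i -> [-8.21, -7.74, -7.27, -6.8, -6.33]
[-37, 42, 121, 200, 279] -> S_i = -37 + 79*i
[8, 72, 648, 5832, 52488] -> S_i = 8*9^i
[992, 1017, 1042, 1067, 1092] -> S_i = 992 + 25*i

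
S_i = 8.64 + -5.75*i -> [8.64, 2.89, -2.86, -8.61, -14.36]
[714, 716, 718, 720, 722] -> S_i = 714 + 2*i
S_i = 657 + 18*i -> [657, 675, 693, 711, 729]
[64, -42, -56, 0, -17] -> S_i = Random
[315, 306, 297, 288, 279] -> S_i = 315 + -9*i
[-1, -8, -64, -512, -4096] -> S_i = -1*8^i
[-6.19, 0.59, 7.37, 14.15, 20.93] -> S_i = -6.19 + 6.78*i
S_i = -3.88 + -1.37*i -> [-3.88, -5.25, -6.62, -7.99, -9.36]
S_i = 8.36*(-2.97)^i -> [8.36, -24.83, 73.74, -219.02, 650.48]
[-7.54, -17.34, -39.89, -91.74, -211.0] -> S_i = -7.54*2.30^i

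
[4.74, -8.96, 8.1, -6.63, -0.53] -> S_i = Random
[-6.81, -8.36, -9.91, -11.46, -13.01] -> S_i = -6.81 + -1.55*i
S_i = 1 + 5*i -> [1, 6, 11, 16, 21]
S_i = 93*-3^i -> [93, -279, 837, -2511, 7533]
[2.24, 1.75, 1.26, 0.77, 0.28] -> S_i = 2.24 + -0.49*i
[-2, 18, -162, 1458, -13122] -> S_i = -2*-9^i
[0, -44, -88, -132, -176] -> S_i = 0 + -44*i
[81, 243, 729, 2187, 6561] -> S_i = 81*3^i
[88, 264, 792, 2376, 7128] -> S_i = 88*3^i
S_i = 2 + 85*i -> [2, 87, 172, 257, 342]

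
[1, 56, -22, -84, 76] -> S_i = Random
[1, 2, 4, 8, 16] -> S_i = 1*2^i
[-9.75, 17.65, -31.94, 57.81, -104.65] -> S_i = -9.75*(-1.81)^i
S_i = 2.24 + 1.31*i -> [2.24, 3.55, 4.86, 6.17, 7.48]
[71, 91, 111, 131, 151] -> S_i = 71 + 20*i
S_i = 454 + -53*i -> [454, 401, 348, 295, 242]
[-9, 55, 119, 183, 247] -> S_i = -9 + 64*i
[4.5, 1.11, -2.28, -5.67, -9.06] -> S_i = 4.50 + -3.39*i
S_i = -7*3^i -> [-7, -21, -63, -189, -567]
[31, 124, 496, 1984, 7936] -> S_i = 31*4^i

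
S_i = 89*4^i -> [89, 356, 1424, 5696, 22784]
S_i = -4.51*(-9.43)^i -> [-4.51, 42.53, -401.05, 3781.91, -35663.45]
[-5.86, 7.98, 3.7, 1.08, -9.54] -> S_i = Random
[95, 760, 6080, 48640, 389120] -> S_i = 95*8^i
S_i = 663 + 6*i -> [663, 669, 675, 681, 687]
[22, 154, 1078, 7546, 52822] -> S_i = 22*7^i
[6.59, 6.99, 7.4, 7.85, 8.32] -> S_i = 6.59*1.06^i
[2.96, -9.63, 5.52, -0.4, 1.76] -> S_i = Random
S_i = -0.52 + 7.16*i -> [-0.52, 6.64, 13.8, 20.96, 28.12]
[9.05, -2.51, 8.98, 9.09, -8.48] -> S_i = Random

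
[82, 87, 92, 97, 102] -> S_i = 82 + 5*i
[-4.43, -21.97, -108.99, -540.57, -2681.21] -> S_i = -4.43*4.96^i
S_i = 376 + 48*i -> [376, 424, 472, 520, 568]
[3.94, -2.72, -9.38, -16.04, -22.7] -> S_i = 3.94 + -6.66*i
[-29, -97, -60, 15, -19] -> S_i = Random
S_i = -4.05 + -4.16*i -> [-4.05, -8.21, -12.37, -16.53, -20.69]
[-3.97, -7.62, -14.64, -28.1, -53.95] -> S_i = -3.97*1.92^i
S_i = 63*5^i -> [63, 315, 1575, 7875, 39375]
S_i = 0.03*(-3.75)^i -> [0.03, -0.11, 0.42, -1.58, 5.93]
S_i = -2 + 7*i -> [-2, 5, 12, 19, 26]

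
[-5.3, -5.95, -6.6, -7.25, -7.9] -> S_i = -5.30 + -0.65*i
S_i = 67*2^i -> [67, 134, 268, 536, 1072]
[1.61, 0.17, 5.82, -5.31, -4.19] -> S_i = Random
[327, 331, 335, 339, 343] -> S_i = 327 + 4*i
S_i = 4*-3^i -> [4, -12, 36, -108, 324]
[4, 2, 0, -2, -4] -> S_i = 4 + -2*i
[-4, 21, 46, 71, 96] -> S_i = -4 + 25*i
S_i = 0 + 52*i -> [0, 52, 104, 156, 208]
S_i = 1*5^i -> [1, 5, 25, 125, 625]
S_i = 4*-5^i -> [4, -20, 100, -500, 2500]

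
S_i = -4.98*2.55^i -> [-4.98, -12.7, -32.38, -82.58, -210.57]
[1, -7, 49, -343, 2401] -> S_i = 1*-7^i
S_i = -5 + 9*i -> [-5, 4, 13, 22, 31]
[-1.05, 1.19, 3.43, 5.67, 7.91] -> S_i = -1.05 + 2.24*i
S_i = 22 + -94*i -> [22, -72, -166, -260, -354]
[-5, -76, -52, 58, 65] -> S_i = Random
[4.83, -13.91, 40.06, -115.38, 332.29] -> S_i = 4.83*(-2.88)^i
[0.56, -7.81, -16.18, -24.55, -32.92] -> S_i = 0.56 + -8.37*i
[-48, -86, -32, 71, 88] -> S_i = Random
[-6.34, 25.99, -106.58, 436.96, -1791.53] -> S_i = -6.34*(-4.10)^i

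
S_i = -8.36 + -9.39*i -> [-8.36, -17.75, -27.14, -36.53, -45.92]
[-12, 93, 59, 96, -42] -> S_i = Random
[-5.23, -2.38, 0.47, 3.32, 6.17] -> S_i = -5.23 + 2.85*i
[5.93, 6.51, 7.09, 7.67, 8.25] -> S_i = 5.93 + 0.58*i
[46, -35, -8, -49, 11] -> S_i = Random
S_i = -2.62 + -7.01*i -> [-2.62, -9.63, -16.64, -23.65, -30.66]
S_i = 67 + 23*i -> [67, 90, 113, 136, 159]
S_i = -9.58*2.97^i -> [-9.58, -28.45, -84.5, -250.98, -745.4]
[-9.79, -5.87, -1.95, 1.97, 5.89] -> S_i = -9.79 + 3.92*i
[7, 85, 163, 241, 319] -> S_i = 7 + 78*i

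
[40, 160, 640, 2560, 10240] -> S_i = 40*4^i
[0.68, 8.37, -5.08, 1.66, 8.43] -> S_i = Random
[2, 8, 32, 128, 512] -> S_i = 2*4^i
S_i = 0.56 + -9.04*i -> [0.56, -8.48, -17.52, -26.56, -35.6]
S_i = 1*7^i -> [1, 7, 49, 343, 2401]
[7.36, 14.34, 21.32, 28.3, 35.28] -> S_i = 7.36 + 6.98*i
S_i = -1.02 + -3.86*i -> [-1.02, -4.88, -8.74, -12.6, -16.46]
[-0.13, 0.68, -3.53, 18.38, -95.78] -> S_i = -0.13*(-5.21)^i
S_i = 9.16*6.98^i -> [9.16, 63.94, 446.28, 3115.03, 21742.88]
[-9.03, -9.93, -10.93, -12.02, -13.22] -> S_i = -9.03*1.10^i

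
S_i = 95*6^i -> [95, 570, 3420, 20520, 123120]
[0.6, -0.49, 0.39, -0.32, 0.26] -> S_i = 0.60*(-0.81)^i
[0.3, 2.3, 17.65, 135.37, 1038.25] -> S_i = 0.30*7.67^i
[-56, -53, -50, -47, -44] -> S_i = -56 + 3*i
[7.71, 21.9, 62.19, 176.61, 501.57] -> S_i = 7.71*2.84^i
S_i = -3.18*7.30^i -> [-3.18, -23.21, -169.46, -1237.07, -9030.64]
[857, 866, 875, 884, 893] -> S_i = 857 + 9*i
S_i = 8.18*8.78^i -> [8.18, 71.82, 630.58, 5536.52, 48610.64]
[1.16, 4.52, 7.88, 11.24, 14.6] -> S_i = 1.16 + 3.36*i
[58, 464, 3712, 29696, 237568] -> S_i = 58*8^i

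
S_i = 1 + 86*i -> [1, 87, 173, 259, 345]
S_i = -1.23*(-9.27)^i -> [-1.23, 11.4, -105.7, 979.82, -9082.89]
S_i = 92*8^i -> [92, 736, 5888, 47104, 376832]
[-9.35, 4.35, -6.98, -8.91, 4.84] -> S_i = Random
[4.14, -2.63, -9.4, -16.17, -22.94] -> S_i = 4.14 + -6.77*i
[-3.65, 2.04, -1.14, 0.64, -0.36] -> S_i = -3.65*(-0.56)^i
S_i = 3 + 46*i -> [3, 49, 95, 141, 187]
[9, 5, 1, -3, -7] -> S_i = 9 + -4*i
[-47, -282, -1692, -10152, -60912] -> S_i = -47*6^i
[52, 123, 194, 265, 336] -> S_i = 52 + 71*i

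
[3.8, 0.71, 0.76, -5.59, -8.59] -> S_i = Random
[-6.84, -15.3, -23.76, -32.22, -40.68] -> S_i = -6.84 + -8.46*i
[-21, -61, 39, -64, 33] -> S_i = Random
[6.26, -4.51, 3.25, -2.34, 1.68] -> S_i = 6.26*(-0.72)^i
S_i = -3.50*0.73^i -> [-3.5, -2.55, -1.87, -1.36, -0.99]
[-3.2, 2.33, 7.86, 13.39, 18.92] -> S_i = -3.20 + 5.53*i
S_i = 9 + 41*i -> [9, 50, 91, 132, 173]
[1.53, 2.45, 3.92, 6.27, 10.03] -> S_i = 1.53*1.60^i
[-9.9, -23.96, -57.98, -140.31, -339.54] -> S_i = -9.90*2.42^i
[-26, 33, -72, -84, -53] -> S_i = Random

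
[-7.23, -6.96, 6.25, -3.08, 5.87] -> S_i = Random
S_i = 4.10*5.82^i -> [4.1, 23.86, 138.88, 808.26, 4704.09]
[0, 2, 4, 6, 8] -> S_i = 0 + 2*i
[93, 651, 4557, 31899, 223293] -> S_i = 93*7^i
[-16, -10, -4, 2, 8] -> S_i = -16 + 6*i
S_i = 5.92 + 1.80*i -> [5.92, 7.72, 9.52, 11.32, 13.12]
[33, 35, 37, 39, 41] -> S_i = 33 + 2*i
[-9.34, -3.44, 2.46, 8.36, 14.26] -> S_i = -9.34 + 5.90*i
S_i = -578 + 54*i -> [-578, -524, -470, -416, -362]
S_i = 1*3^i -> [1, 3, 9, 27, 81]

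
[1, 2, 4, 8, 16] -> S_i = 1*2^i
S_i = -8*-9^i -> [-8, 72, -648, 5832, -52488]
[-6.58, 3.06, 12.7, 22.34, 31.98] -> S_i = -6.58 + 9.64*i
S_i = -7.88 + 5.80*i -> [-7.88, -2.08, 3.72, 9.52, 15.32]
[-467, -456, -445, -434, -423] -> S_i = -467 + 11*i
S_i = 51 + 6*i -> [51, 57, 63, 69, 75]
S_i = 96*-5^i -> [96, -480, 2400, -12000, 60000]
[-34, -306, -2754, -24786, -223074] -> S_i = -34*9^i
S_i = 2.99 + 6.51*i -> [2.99, 9.5, 16.01, 22.52, 29.03]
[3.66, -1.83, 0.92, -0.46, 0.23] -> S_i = 3.66*(-0.50)^i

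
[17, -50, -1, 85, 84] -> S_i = Random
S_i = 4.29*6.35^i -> [4.29, 27.24, 172.98, 1098.45, 6975.13]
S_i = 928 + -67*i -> [928, 861, 794, 727, 660]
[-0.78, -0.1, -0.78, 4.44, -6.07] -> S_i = Random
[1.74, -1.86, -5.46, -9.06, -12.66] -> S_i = 1.74 + -3.60*i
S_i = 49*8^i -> [49, 392, 3136, 25088, 200704]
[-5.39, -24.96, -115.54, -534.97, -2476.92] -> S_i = -5.39*4.63^i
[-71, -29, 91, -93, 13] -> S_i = Random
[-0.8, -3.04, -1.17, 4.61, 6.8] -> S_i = Random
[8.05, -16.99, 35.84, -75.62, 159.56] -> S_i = 8.05*(-2.11)^i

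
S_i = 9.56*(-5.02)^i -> [9.56, -47.99, 240.92, -1209.4, 6071.18]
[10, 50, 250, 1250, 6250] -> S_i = 10*5^i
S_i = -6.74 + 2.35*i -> [-6.74, -4.39, -2.04, 0.31, 2.66]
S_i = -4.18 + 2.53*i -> [-4.18, -1.65, 0.88, 3.41, 5.94]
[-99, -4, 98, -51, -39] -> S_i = Random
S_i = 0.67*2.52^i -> [0.67, 1.69, 4.25, 10.72, 27.02]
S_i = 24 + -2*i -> [24, 22, 20, 18, 16]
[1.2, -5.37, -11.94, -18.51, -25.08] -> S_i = 1.20 + -6.57*i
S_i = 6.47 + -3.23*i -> [6.47, 3.24, 0.01, -3.22, -6.45]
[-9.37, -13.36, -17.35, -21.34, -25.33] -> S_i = -9.37 + -3.99*i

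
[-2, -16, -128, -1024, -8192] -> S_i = -2*8^i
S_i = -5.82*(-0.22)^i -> [-5.82, 1.28, -0.28, 0.06, -0.01]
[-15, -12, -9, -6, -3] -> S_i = -15 + 3*i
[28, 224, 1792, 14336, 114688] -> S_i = 28*8^i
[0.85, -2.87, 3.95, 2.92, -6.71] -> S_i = Random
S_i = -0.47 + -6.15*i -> [-0.47, -6.62, -12.77, -18.92, -25.07]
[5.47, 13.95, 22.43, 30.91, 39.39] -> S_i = 5.47 + 8.48*i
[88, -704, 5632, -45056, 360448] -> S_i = 88*-8^i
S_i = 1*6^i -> [1, 6, 36, 216, 1296]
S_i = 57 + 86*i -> [57, 143, 229, 315, 401]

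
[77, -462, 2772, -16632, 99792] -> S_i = 77*-6^i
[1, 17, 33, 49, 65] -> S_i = 1 + 16*i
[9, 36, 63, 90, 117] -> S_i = 9 + 27*i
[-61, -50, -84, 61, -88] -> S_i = Random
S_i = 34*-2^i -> [34, -68, 136, -272, 544]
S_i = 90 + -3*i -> [90, 87, 84, 81, 78]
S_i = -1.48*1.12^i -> [-1.48, -1.66, -1.86, -2.08, -2.33]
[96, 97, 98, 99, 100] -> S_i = 96 + 1*i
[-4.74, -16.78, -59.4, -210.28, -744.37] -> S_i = -4.74*3.54^i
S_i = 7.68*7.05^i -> [7.68, 54.14, 381.72, 2691.09, 18972.2]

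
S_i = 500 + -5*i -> [500, 495, 490, 485, 480]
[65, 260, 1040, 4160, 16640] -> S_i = 65*4^i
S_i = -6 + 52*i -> [-6, 46, 98, 150, 202]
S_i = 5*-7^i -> [5, -35, 245, -1715, 12005]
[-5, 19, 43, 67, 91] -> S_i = -5 + 24*i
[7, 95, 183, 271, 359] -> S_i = 7 + 88*i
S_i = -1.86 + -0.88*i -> [-1.86, -2.74, -3.62, -4.5, -5.38]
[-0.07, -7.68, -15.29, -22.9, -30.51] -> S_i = -0.07 + -7.61*i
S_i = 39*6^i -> [39, 234, 1404, 8424, 50544]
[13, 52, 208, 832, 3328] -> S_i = 13*4^i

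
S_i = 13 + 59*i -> [13, 72, 131, 190, 249]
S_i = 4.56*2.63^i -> [4.56, 11.99, 31.54, 82.95, 218.17]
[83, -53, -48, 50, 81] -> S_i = Random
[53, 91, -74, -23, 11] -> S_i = Random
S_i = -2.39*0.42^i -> [-2.39, -1.0, -0.42, -0.18, -0.07]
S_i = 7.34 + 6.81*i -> [7.34, 14.15, 20.96, 27.77, 34.58]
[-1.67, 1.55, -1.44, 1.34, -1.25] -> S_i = -1.67*(-0.93)^i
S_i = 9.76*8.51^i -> [9.76, 83.06, 706.82, 6015.04, 51187.99]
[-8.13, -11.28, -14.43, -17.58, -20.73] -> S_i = -8.13 + -3.15*i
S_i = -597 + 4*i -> [-597, -593, -589, -585, -581]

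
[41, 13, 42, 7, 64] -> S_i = Random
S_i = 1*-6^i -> [1, -6, 36, -216, 1296]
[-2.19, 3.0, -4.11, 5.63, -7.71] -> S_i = -2.19*(-1.37)^i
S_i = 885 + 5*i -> [885, 890, 895, 900, 905]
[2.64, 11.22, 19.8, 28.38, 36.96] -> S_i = 2.64 + 8.58*i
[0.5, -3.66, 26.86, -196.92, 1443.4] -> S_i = 0.50*(-7.33)^i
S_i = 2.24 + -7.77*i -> [2.24, -5.53, -13.3, -21.07, -28.84]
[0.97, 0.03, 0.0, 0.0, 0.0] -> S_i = 0.97*0.03^i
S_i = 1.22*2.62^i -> [1.22, 3.2, 8.37, 21.94, 57.49]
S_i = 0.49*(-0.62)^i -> [0.49, -0.3, 0.19, -0.12, 0.07]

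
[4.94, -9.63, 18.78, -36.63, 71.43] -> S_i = 4.94*(-1.95)^i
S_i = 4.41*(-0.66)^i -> [4.41, -2.91, 1.92, -1.27, 0.84]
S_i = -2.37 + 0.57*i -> [-2.37, -1.8, -1.23, -0.66, -0.09]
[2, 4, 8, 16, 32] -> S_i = 2*2^i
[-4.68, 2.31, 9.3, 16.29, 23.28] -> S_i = -4.68 + 6.99*i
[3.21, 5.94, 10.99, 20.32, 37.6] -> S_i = 3.21*1.85^i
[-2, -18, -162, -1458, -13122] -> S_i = -2*9^i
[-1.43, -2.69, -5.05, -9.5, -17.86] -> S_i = -1.43*1.88^i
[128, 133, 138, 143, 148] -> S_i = 128 + 5*i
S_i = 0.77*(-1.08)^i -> [0.77, -0.83, 0.9, -0.97, 1.05]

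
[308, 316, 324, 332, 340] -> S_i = 308 + 8*i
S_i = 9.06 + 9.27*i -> [9.06, 18.33, 27.6, 36.87, 46.14]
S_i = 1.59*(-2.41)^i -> [1.59, -3.83, 9.23, -22.26, 53.64]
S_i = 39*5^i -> [39, 195, 975, 4875, 24375]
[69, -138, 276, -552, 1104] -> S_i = 69*-2^i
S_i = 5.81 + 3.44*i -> [5.81, 9.25, 12.69, 16.13, 19.57]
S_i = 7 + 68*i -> [7, 75, 143, 211, 279]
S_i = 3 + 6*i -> [3, 9, 15, 21, 27]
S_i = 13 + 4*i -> [13, 17, 21, 25, 29]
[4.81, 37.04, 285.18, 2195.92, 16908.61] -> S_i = 4.81*7.70^i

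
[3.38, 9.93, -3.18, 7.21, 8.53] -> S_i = Random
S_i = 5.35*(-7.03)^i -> [5.35, -37.61, 264.4, -1858.74, 13066.98]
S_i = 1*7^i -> [1, 7, 49, 343, 2401]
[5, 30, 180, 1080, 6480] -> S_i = 5*6^i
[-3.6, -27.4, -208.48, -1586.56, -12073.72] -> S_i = -3.60*7.61^i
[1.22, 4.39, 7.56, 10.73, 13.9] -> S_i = 1.22 + 3.17*i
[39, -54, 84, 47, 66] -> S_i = Random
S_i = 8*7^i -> [8, 56, 392, 2744, 19208]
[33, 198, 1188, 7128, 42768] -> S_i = 33*6^i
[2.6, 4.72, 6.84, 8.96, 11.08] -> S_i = 2.60 + 2.12*i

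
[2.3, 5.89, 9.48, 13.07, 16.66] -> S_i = 2.30 + 3.59*i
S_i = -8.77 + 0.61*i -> [-8.77, -8.16, -7.55, -6.94, -6.33]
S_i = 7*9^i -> [7, 63, 567, 5103, 45927]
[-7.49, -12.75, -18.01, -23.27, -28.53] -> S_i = -7.49 + -5.26*i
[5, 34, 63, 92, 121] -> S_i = 5 + 29*i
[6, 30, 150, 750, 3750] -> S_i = 6*5^i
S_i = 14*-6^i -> [14, -84, 504, -3024, 18144]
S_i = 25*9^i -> [25, 225, 2025, 18225, 164025]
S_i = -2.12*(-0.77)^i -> [-2.12, 1.63, -1.26, 0.97, -0.75]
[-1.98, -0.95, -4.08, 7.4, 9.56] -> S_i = Random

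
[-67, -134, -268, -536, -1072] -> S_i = -67*2^i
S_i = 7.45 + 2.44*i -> [7.45, 9.89, 12.33, 14.77, 17.21]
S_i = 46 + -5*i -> [46, 41, 36, 31, 26]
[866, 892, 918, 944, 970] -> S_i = 866 + 26*i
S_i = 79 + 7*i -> [79, 86, 93, 100, 107]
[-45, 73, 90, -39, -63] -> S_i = Random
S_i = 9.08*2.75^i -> [9.08, 24.97, 68.67, 188.84, 519.3]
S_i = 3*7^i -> [3, 21, 147, 1029, 7203]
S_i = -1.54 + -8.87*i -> [-1.54, -10.41, -19.28, -28.15, -37.02]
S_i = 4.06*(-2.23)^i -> [4.06, -9.05, 20.19, -45.02, 100.4]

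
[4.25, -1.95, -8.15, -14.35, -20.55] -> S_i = 4.25 + -6.20*i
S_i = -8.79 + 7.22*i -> [-8.79, -1.57, 5.65, 12.87, 20.09]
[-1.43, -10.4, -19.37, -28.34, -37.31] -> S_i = -1.43 + -8.97*i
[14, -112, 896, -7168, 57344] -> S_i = 14*-8^i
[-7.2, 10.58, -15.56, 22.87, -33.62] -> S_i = -7.20*(-1.47)^i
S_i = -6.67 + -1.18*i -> [-6.67, -7.85, -9.03, -10.21, -11.39]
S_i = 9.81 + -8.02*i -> [9.81, 1.79, -6.23, -14.25, -22.27]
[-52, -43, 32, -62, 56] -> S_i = Random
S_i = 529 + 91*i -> [529, 620, 711, 802, 893]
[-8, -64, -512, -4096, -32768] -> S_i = -8*8^i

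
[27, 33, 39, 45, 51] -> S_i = 27 + 6*i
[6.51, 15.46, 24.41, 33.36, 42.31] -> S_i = 6.51 + 8.95*i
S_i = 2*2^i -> [2, 4, 8, 16, 32]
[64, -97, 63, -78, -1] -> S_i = Random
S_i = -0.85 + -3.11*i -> [-0.85, -3.96, -7.07, -10.18, -13.29]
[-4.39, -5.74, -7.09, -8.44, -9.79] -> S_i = -4.39 + -1.35*i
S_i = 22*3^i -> [22, 66, 198, 594, 1782]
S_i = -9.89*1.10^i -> [-9.89, -10.88, -11.97, -13.16, -14.48]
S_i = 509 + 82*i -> [509, 591, 673, 755, 837]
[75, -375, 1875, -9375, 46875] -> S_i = 75*-5^i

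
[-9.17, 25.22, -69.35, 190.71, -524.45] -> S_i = -9.17*(-2.75)^i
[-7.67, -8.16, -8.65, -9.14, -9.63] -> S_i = -7.67 + -0.49*i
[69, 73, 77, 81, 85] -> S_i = 69 + 4*i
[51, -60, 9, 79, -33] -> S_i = Random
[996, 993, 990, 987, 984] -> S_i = 996 + -3*i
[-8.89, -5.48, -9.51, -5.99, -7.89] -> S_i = Random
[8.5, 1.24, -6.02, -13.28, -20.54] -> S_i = 8.50 + -7.26*i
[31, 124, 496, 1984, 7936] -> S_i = 31*4^i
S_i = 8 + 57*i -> [8, 65, 122, 179, 236]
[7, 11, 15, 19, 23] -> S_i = 7 + 4*i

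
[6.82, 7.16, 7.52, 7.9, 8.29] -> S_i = 6.82*1.05^i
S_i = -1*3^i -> [-1, -3, -9, -27, -81]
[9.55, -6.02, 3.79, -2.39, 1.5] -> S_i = 9.55*(-0.63)^i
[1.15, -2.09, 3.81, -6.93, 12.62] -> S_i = 1.15*(-1.82)^i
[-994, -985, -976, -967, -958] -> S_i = -994 + 9*i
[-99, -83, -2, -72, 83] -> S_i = Random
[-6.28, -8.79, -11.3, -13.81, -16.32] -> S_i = -6.28 + -2.51*i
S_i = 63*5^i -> [63, 315, 1575, 7875, 39375]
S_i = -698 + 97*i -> [-698, -601, -504, -407, -310]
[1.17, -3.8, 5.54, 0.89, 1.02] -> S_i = Random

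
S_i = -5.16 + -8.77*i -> [-5.16, -13.93, -22.7, -31.47, -40.24]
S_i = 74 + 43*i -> [74, 117, 160, 203, 246]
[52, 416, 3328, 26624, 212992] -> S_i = 52*8^i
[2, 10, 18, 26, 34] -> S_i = 2 + 8*i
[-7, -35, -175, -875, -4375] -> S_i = -7*5^i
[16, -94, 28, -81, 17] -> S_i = Random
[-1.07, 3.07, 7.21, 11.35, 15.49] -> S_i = -1.07 + 4.14*i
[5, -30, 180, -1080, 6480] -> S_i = 5*-6^i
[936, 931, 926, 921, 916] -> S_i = 936 + -5*i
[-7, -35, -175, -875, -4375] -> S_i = -7*5^i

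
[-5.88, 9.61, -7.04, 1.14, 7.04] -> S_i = Random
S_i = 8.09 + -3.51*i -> [8.09, 4.58, 1.07, -2.44, -5.95]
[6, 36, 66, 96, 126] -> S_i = 6 + 30*i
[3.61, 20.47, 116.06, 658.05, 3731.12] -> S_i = 3.61*5.67^i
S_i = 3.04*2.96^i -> [3.04, 9.0, 26.64, 78.84, 233.37]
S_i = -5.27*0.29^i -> [-5.27, -1.53, -0.44, -0.13, -0.04]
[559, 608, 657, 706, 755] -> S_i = 559 + 49*i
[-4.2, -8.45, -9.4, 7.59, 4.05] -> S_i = Random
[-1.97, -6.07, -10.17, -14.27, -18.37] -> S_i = -1.97 + -4.10*i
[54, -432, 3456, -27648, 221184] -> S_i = 54*-8^i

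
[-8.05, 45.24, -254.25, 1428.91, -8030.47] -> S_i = -8.05*(-5.62)^i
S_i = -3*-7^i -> [-3, 21, -147, 1029, -7203]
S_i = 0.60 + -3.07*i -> [0.6, -2.47, -5.54, -8.61, -11.68]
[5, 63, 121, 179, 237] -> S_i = 5 + 58*i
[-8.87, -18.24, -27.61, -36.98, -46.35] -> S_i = -8.87 + -9.37*i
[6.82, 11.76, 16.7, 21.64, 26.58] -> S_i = 6.82 + 4.94*i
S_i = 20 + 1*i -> [20, 21, 22, 23, 24]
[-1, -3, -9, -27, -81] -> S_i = -1*3^i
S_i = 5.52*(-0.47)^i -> [5.52, -2.59, 1.22, -0.57, 0.27]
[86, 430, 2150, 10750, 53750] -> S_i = 86*5^i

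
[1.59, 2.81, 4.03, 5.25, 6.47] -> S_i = 1.59 + 1.22*i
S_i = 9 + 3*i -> [9, 12, 15, 18, 21]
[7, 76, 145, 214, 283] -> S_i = 7 + 69*i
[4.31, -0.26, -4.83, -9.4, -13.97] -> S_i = 4.31 + -4.57*i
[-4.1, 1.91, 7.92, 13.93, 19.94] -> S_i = -4.10 + 6.01*i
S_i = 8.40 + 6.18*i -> [8.4, 14.58, 20.76, 26.94, 33.12]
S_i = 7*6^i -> [7, 42, 252, 1512, 9072]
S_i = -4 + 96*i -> [-4, 92, 188, 284, 380]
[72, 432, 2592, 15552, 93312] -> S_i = 72*6^i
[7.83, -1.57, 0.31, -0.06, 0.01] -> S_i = 7.83*(-0.20)^i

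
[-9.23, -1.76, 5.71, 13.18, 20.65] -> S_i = -9.23 + 7.47*i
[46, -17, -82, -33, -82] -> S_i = Random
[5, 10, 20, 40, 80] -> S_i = 5*2^i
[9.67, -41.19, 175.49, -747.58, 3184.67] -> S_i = 9.67*(-4.26)^i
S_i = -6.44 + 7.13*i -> [-6.44, 0.69, 7.82, 14.95, 22.08]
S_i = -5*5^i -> [-5, -25, -125, -625, -3125]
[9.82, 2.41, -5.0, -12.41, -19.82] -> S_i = 9.82 + -7.41*i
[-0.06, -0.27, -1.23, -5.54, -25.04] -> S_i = -0.06*4.52^i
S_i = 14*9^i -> [14, 126, 1134, 10206, 91854]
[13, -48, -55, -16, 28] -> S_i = Random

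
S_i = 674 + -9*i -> [674, 665, 656, 647, 638]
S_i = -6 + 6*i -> [-6, 0, 6, 12, 18]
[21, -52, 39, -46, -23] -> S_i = Random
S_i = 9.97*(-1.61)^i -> [9.97, -16.05, 25.84, -41.61, 66.99]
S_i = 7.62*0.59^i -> [7.62, 4.5, 2.65, 1.56, 0.92]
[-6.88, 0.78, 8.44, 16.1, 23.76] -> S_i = -6.88 + 7.66*i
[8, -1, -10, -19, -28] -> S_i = 8 + -9*i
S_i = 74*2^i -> [74, 148, 296, 592, 1184]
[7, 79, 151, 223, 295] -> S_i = 7 + 72*i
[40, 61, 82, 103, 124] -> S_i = 40 + 21*i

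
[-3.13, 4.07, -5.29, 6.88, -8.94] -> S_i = -3.13*(-1.30)^i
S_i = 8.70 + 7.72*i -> [8.7, 16.42, 24.14, 31.86, 39.58]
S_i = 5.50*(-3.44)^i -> [5.5, -18.92, 65.08, -223.89, 770.19]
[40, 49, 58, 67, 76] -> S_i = 40 + 9*i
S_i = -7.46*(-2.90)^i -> [-7.46, 21.63, -62.74, 181.94, -527.63]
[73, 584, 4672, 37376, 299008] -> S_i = 73*8^i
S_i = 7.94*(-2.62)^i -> [7.94, -20.8, 54.5, -142.8, 374.13]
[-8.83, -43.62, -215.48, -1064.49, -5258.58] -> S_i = -8.83*4.94^i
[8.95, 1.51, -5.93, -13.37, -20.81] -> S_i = 8.95 + -7.44*i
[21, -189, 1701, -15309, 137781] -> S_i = 21*-9^i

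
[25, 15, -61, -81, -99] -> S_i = Random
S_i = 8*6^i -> [8, 48, 288, 1728, 10368]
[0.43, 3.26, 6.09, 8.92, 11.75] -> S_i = 0.43 + 2.83*i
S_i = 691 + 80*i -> [691, 771, 851, 931, 1011]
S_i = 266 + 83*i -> [266, 349, 432, 515, 598]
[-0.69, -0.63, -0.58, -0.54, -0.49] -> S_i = -0.69*0.92^i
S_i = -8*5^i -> [-8, -40, -200, -1000, -5000]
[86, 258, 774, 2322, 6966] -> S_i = 86*3^i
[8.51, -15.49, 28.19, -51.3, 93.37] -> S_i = 8.51*(-1.82)^i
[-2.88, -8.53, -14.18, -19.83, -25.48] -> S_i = -2.88 + -5.65*i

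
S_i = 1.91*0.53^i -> [1.91, 1.01, 0.54, 0.28, 0.15]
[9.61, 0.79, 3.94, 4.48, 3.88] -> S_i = Random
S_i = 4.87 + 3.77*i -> [4.87, 8.64, 12.41, 16.18, 19.95]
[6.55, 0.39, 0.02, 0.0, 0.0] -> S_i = 6.55*0.06^i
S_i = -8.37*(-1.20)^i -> [-8.37, 10.04, -12.05, 14.46, -17.36]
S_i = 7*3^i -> [7, 21, 63, 189, 567]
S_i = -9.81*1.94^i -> [-9.81, -19.03, -36.92, -71.63, -138.96]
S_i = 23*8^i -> [23, 184, 1472, 11776, 94208]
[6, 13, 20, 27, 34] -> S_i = 6 + 7*i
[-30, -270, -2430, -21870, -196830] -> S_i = -30*9^i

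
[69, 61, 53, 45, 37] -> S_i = 69 + -8*i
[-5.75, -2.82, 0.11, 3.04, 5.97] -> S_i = -5.75 + 2.93*i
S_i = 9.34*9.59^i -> [9.34, 89.57, 858.98, 8237.64, 78998.95]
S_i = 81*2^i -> [81, 162, 324, 648, 1296]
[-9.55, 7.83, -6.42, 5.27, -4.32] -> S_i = -9.55*(-0.82)^i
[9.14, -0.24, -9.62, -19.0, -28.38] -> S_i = 9.14 + -9.38*i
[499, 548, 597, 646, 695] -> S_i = 499 + 49*i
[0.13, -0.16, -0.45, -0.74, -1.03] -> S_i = 0.13 + -0.29*i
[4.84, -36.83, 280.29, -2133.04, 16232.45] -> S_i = 4.84*(-7.61)^i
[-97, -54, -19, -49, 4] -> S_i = Random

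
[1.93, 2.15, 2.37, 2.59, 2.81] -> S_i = 1.93 + 0.22*i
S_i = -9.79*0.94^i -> [-9.79, -9.2, -8.65, -8.13, -7.64]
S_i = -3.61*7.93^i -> [-3.61, -28.63, -227.01, -1800.22, -14275.78]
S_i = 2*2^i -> [2, 4, 8, 16, 32]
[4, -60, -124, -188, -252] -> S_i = 4 + -64*i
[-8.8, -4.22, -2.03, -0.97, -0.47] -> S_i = -8.80*0.48^i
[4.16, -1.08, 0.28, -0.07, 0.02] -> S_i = 4.16*(-0.26)^i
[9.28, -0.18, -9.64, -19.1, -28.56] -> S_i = 9.28 + -9.46*i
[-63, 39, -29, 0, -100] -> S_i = Random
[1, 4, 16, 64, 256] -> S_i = 1*4^i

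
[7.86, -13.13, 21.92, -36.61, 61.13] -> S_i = 7.86*(-1.67)^i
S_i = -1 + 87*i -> [-1, 86, 173, 260, 347]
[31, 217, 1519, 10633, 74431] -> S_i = 31*7^i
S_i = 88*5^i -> [88, 440, 2200, 11000, 55000]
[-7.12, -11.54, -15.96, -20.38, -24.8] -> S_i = -7.12 + -4.42*i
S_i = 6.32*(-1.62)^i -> [6.32, -10.24, 16.59, -26.87, 43.53]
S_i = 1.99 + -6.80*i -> [1.99, -4.81, -11.61, -18.41, -25.21]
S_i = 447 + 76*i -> [447, 523, 599, 675, 751]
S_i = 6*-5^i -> [6, -30, 150, -750, 3750]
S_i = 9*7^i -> [9, 63, 441, 3087, 21609]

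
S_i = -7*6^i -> [-7, -42, -252, -1512, -9072]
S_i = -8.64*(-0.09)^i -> [-8.64, 0.78, -0.07, 0.01, -0.0]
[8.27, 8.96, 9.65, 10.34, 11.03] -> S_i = 8.27 + 0.69*i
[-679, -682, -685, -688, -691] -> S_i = -679 + -3*i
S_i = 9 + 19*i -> [9, 28, 47, 66, 85]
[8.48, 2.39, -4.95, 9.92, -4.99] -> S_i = Random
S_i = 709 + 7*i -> [709, 716, 723, 730, 737]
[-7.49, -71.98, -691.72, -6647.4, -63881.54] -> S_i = -7.49*9.61^i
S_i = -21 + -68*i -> [-21, -89, -157, -225, -293]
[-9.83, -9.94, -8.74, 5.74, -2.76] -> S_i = Random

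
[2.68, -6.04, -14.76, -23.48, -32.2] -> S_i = 2.68 + -8.72*i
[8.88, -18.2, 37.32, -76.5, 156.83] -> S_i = 8.88*(-2.05)^i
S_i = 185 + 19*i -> [185, 204, 223, 242, 261]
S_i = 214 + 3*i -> [214, 217, 220, 223, 226]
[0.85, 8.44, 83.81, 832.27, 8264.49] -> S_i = 0.85*9.93^i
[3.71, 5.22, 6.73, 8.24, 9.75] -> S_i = 3.71 + 1.51*i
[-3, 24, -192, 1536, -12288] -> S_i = -3*-8^i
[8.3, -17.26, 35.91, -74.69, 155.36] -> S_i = 8.30*(-2.08)^i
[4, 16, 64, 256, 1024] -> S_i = 4*4^i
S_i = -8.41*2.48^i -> [-8.41, -20.86, -51.72, -128.28, -318.13]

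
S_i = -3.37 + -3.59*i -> [-3.37, -6.96, -10.55, -14.14, -17.73]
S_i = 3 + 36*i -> [3, 39, 75, 111, 147]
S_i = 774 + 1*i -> [774, 775, 776, 777, 778]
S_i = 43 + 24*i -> [43, 67, 91, 115, 139]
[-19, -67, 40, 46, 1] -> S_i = Random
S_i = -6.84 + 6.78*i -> [-6.84, -0.06, 6.72, 13.5, 20.28]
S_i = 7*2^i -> [7, 14, 28, 56, 112]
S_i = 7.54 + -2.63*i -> [7.54, 4.91, 2.28, -0.35, -2.98]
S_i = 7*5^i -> [7, 35, 175, 875, 4375]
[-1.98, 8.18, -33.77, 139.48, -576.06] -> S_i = -1.98*(-4.13)^i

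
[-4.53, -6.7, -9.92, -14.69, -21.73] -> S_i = -4.53*1.48^i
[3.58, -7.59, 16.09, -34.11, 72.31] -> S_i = 3.58*(-2.12)^i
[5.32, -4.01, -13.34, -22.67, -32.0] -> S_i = 5.32 + -9.33*i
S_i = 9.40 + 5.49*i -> [9.4, 14.89, 20.38, 25.87, 31.36]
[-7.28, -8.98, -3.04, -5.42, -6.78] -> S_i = Random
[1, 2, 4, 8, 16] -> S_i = 1*2^i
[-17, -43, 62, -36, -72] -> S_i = Random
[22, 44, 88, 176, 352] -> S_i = 22*2^i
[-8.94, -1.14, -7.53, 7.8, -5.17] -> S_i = Random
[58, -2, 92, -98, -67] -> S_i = Random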